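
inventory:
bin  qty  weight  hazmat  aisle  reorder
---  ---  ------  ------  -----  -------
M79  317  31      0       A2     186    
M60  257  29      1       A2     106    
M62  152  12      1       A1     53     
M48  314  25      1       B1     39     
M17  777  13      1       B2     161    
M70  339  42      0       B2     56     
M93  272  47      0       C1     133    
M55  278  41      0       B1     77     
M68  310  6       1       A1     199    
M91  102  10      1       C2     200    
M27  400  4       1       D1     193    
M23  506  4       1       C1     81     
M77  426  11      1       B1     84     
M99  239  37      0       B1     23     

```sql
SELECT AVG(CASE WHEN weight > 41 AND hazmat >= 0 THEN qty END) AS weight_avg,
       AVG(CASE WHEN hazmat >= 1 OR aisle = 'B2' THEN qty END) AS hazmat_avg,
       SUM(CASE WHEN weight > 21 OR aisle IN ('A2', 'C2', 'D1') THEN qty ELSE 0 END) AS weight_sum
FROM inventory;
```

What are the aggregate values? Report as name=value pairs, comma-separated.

weight_avg=305.5, hazmat_avg=358.3, weight_sum=2518

[weight_avg: weight > 41 AND hazmat >= 0]
bin=M79: ✗
bin=M60: ✗
bin=M62: ✗
bin=M48: ✗
bin=M17: ✗
bin=M70: ✓ → 339
bin=M93: ✓ → 272
bin=M55: ✗
bin=M68: ✗
bin=M91: ✗
bin=M27: ✗
bin=M23: ✗
bin=M77: ✗
bin=M99: ✗
weight_avg = (339 + 272) / 2 = 305.5
—
[hazmat_avg: hazmat >= 1 OR aisle = 'B2']
bin=M79: ✗
bin=M60: ✓ → 257
bin=M62: ✓ → 152
bin=M48: ✓ → 314
bin=M17: ✓ → 777
bin=M70: ✓ → 339
bin=M93: ✗
bin=M55: ✗
bin=M68: ✓ → 310
bin=M91: ✓ → 102
bin=M27: ✓ → 400
bin=M23: ✓ → 506
bin=M77: ✓ → 426
bin=M99: ✗
hazmat_avg = (257 + 152 + 314 + 777 + 339 + 310 + 102 + 400 + 506 + 426) / 10 = 358.3
—
[weight_sum: weight > 21 OR aisle IN ('A2', 'C2', 'D1')]
bin=M79: ✓ → 317
bin=M60: ✓ → 257
bin=M62: ✗
bin=M48: ✓ → 314
bin=M17: ✗
bin=M70: ✓ → 339
bin=M93: ✓ → 272
bin=M55: ✓ → 278
bin=M68: ✗
bin=M91: ✓ → 102
bin=M27: ✓ → 400
bin=M23: ✗
bin=M77: ✗
bin=M99: ✓ → 239
weight_sum = 317 + 257 + 314 + 339 + 272 + 278 + 102 + 400 + 239 = 2518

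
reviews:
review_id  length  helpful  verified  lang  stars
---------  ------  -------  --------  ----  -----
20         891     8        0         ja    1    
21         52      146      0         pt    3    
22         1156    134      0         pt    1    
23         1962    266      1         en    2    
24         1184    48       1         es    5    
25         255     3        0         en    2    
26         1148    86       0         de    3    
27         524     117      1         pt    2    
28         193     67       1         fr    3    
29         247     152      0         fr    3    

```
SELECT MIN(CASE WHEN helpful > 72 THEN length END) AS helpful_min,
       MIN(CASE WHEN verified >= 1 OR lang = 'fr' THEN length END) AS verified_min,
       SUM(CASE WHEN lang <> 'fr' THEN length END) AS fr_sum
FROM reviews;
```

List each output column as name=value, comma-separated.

[helpful_min: helpful > 72]
review_id=20: ✗
review_id=21: ✓ → 52
review_id=22: ✓ → 1156
review_id=23: ✓ → 1962
review_id=24: ✗
review_id=25: ✗
review_id=26: ✓ → 1148
review_id=27: ✓ → 524
review_id=28: ✗
review_id=29: ✓ → 247
helpful_min = MIN(52, 1156, 1962, 1148, 524, 247) = 52
—
[verified_min: verified >= 1 OR lang = 'fr']
review_id=20: ✗
review_id=21: ✗
review_id=22: ✗
review_id=23: ✓ → 1962
review_id=24: ✓ → 1184
review_id=25: ✗
review_id=26: ✗
review_id=27: ✓ → 524
review_id=28: ✓ → 193
review_id=29: ✓ → 247
verified_min = MIN(1962, 1184, 524, 193, 247) = 193
—
[fr_sum: lang <> 'fr']
review_id=20: ✓ → 891
review_id=21: ✓ → 52
review_id=22: ✓ → 1156
review_id=23: ✓ → 1962
review_id=24: ✓ → 1184
review_id=25: ✓ → 255
review_id=26: ✓ → 1148
review_id=27: ✓ → 524
review_id=28: ✗
review_id=29: ✗
fr_sum = 891 + 52 + 1156 + 1962 + 1184 + 255 + 1148 + 524 = 7172

helpful_min=52, verified_min=193, fr_sum=7172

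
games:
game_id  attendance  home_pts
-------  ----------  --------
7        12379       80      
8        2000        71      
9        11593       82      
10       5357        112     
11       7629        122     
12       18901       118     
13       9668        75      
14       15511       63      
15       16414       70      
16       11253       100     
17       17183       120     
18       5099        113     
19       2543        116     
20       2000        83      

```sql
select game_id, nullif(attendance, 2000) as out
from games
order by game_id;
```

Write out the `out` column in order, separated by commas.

game_id=7: attendance=12379 vs 2000: differ → 12379
game_id=8: attendance=2000 vs 2000: equal → NULL
game_id=9: attendance=11593 vs 2000: differ → 11593
game_id=10: attendance=5357 vs 2000: differ → 5357
game_id=11: attendance=7629 vs 2000: differ → 7629
game_id=12: attendance=18901 vs 2000: differ → 18901
game_id=13: attendance=9668 vs 2000: differ → 9668
game_id=14: attendance=15511 vs 2000: differ → 15511
game_id=15: attendance=16414 vs 2000: differ → 16414
game_id=16: attendance=11253 vs 2000: differ → 11253
game_id=17: attendance=17183 vs 2000: differ → 17183
game_id=18: attendance=5099 vs 2000: differ → 5099
game_id=19: attendance=2543 vs 2000: differ → 2543
game_id=20: attendance=2000 vs 2000: equal → NULL

12379, NULL, 11593, 5357, 7629, 18901, 9668, 15511, 16414, 11253, 17183, 5099, 2543, NULL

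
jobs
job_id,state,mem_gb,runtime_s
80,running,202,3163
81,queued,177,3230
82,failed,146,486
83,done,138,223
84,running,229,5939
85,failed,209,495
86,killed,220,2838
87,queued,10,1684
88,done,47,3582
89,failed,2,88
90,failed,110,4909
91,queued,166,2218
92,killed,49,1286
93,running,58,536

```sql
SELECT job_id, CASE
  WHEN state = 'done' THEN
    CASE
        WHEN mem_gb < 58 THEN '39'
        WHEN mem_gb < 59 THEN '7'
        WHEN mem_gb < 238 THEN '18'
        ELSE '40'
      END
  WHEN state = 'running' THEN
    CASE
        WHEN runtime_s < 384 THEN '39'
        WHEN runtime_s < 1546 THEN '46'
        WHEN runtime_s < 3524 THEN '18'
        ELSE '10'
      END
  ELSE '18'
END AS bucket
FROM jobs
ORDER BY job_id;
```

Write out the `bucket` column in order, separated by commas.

18, 18, 18, 18, 10, 18, 18, 18, 39, 18, 18, 18, 18, 46

job_id=80: state='running' → inner[runtime_s < 3524] → 18
job_id=81: state='queued' → outer ELSE → 18
job_id=82: state='failed' → outer ELSE → 18
job_id=83: state='done' → inner[mem_gb < 238] → 18
job_id=84: state='running' → inner[ELSE] → 10
job_id=85: state='failed' → outer ELSE → 18
job_id=86: state='killed' → outer ELSE → 18
job_id=87: state='queued' → outer ELSE → 18
job_id=88: state='done' → inner[mem_gb < 58] → 39
job_id=89: state='failed' → outer ELSE → 18
job_id=90: state='failed' → outer ELSE → 18
job_id=91: state='queued' → outer ELSE → 18
job_id=92: state='killed' → outer ELSE → 18
job_id=93: state='running' → inner[runtime_s < 1546] → 46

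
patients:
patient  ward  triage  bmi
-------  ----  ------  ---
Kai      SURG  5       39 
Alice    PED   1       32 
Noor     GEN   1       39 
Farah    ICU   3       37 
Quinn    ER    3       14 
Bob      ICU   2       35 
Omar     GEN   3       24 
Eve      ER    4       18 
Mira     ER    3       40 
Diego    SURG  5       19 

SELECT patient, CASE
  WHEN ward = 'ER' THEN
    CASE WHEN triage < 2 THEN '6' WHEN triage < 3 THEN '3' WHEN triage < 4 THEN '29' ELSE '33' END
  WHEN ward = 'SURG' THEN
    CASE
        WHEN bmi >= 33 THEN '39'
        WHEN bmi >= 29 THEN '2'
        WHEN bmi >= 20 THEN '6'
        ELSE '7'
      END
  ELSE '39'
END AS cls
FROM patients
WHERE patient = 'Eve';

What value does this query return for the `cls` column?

33

patient = Eve: ward=ER, triage=4, bmi=18.
ward='ER' → inner[ELSE] → 33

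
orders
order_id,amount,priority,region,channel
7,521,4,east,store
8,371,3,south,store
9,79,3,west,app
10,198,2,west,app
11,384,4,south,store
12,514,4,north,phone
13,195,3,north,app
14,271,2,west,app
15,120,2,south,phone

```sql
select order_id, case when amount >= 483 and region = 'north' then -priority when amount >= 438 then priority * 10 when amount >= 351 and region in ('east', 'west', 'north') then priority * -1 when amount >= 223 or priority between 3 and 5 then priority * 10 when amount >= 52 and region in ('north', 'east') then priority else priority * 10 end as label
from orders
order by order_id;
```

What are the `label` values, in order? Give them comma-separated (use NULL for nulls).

order_id=7: amount >= 438 → 40
order_id=8: amount >= 223 or priority between 3 and 5 → 30
order_id=9: amount >= 223 or priority between 3 and 5 → 30
order_id=10: ELSE → 20
order_id=11: amount >= 223 or priority between 3 and 5 → 40
order_id=12: amount >= 483 and region = 'north' → -4
order_id=13: amount >= 223 or priority between 3 and 5 → 30
order_id=14: amount >= 223 or priority between 3 and 5 → 20
order_id=15: ELSE → 20

40, 30, 30, 20, 40, -4, 30, 20, 20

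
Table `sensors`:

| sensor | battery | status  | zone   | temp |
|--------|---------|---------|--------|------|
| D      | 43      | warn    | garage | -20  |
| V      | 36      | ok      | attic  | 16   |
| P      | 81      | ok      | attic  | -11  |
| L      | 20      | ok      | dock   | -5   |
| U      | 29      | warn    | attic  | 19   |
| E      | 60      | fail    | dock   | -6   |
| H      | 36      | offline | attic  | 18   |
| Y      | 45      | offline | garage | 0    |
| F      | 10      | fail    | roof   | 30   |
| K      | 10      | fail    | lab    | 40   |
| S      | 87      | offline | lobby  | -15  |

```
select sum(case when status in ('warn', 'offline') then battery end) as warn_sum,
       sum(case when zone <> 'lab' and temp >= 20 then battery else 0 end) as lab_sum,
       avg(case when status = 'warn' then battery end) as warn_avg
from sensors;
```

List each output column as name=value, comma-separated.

warn_sum=240, lab_sum=10, warn_avg=36

[warn_sum: status in ('warn', 'offline')]
sensor=D: ✓ → 43
sensor=V: ✗
sensor=P: ✗
sensor=L: ✗
sensor=U: ✓ → 29
sensor=E: ✗
sensor=H: ✓ → 36
sensor=Y: ✓ → 45
sensor=F: ✗
sensor=K: ✗
sensor=S: ✓ → 87
warn_sum = 43 + 29 + 36 + 45 + 87 = 240
—
[lab_sum: zone <> 'lab' and temp >= 20]
sensor=D: ✗
sensor=V: ✗
sensor=P: ✗
sensor=L: ✗
sensor=U: ✗
sensor=E: ✗
sensor=H: ✗
sensor=Y: ✗
sensor=F: ✓ → 10
sensor=K: ✗
sensor=S: ✗
lab_sum = 10
—
[warn_avg: status = 'warn']
sensor=D: ✓ → 43
sensor=V: ✗
sensor=P: ✗
sensor=L: ✗
sensor=U: ✓ → 29
sensor=E: ✗
sensor=H: ✗
sensor=Y: ✗
sensor=F: ✗
sensor=K: ✗
sensor=S: ✗
warn_avg = (43 + 29) / 2 = 36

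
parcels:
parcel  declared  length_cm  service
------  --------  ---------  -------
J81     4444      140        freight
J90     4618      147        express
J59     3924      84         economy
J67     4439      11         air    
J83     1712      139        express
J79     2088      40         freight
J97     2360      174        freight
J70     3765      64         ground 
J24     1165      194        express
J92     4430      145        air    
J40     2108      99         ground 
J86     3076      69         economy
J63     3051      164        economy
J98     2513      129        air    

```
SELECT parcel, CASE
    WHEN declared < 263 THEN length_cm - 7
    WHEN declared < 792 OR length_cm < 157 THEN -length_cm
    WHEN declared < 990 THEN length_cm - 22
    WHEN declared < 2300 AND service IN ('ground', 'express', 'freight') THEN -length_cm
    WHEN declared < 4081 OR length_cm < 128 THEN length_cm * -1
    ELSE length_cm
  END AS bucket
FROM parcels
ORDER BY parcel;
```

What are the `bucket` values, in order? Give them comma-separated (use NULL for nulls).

-194, -99, -84, -164, -11, -64, -40, -140, -139, -69, -147, -145, -174, -129

parcel=J24: declared < 2300 AND service IN ('ground', 'express', 'freight') → -194
parcel=J40: declared < 792 OR length_cm < 157 → -99
parcel=J59: declared < 792 OR length_cm < 157 → -84
parcel=J63: declared < 4081 OR length_cm < 128 → -164
parcel=J67: declared < 792 OR length_cm < 157 → -11
parcel=J70: declared < 792 OR length_cm < 157 → -64
parcel=J79: declared < 792 OR length_cm < 157 → -40
parcel=J81: declared < 792 OR length_cm < 157 → -140
parcel=J83: declared < 792 OR length_cm < 157 → -139
parcel=J86: declared < 792 OR length_cm < 157 → -69
parcel=J90: declared < 792 OR length_cm < 157 → -147
parcel=J92: declared < 792 OR length_cm < 157 → -145
parcel=J97: declared < 4081 OR length_cm < 128 → -174
parcel=J98: declared < 792 OR length_cm < 157 → -129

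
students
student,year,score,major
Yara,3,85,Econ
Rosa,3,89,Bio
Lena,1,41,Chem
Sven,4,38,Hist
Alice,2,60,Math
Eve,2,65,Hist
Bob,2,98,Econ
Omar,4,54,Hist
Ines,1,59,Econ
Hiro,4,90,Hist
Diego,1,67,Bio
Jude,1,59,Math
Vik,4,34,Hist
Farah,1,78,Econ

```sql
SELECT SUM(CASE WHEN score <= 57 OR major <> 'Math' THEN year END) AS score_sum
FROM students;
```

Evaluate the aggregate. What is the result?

student=Yara: ✓ → 3
student=Rosa: ✓ → 3
student=Lena: ✓ → 1
student=Sven: ✓ → 4
student=Alice: ✗
student=Eve: ✓ → 2
student=Bob: ✓ → 2
student=Omar: ✓ → 4
student=Ines: ✓ → 1
student=Hiro: ✓ → 4
student=Diego: ✓ → 1
student=Jude: ✗
student=Vik: ✓ → 4
student=Farah: ✓ → 1
score_sum = 3 + 3 + 1 + 4 + 2 + 2 + 4 + 1 + 4 + 1 + 4 + 1 = 30

30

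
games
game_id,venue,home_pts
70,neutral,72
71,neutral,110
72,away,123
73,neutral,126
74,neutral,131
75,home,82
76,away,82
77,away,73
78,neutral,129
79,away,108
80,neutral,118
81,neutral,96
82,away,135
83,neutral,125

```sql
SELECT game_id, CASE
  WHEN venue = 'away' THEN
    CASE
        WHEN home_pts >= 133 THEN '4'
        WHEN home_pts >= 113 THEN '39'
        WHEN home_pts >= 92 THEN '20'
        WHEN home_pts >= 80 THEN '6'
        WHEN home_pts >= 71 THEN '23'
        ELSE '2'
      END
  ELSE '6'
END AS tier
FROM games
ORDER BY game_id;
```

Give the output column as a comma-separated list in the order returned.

6, 6, 39, 6, 6, 6, 6, 23, 6, 20, 6, 6, 4, 6

game_id=70: venue='neutral' → outer ELSE → 6
game_id=71: venue='neutral' → outer ELSE → 6
game_id=72: venue='away' → inner[home_pts >= 113] → 39
game_id=73: venue='neutral' → outer ELSE → 6
game_id=74: venue='neutral' → outer ELSE → 6
game_id=75: venue='home' → outer ELSE → 6
game_id=76: venue='away' → inner[home_pts >= 80] → 6
game_id=77: venue='away' → inner[home_pts >= 71] → 23
game_id=78: venue='neutral' → outer ELSE → 6
game_id=79: venue='away' → inner[home_pts >= 92] → 20
game_id=80: venue='neutral' → outer ELSE → 6
game_id=81: venue='neutral' → outer ELSE → 6
game_id=82: venue='away' → inner[home_pts >= 133] → 4
game_id=83: venue='neutral' → outer ELSE → 6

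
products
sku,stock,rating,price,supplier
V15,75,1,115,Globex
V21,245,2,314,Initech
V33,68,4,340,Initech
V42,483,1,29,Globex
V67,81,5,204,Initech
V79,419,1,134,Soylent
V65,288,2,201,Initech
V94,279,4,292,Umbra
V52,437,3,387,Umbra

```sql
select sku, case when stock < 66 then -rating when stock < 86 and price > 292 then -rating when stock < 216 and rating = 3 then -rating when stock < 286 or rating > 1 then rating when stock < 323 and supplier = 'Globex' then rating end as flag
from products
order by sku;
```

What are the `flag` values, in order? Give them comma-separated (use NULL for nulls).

sku=V15: stock < 286 or rating > 1 → 1
sku=V21: stock < 286 or rating > 1 → 2
sku=V33: stock < 86 and price > 292 → -4
sku=V42: (no match → NULL) → NULL
sku=V52: stock < 286 or rating > 1 → 3
sku=V65: stock < 286 or rating > 1 → 2
sku=V67: stock < 286 or rating > 1 → 5
sku=V79: (no match → NULL) → NULL
sku=V94: stock < 286 or rating > 1 → 4

1, 2, -4, NULL, 3, 2, 5, NULL, 4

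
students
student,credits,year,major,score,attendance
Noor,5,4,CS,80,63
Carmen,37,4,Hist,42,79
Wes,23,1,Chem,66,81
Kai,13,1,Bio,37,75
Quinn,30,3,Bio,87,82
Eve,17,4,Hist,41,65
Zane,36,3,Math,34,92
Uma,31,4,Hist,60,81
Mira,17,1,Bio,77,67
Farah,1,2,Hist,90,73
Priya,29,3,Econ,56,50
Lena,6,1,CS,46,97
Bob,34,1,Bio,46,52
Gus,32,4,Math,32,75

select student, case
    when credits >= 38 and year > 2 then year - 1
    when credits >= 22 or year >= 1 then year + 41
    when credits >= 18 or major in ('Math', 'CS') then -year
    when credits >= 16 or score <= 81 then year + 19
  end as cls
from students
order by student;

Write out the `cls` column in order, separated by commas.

42, 45, 45, 43, 45, 42, 42, 42, 45, 44, 44, 45, 42, 44

student=Bob: credits >= 22 or year >= 1 → 42
student=Carmen: credits >= 22 or year >= 1 → 45
student=Eve: credits >= 22 or year >= 1 → 45
student=Farah: credits >= 22 or year >= 1 → 43
student=Gus: credits >= 22 or year >= 1 → 45
student=Kai: credits >= 22 or year >= 1 → 42
student=Lena: credits >= 22 or year >= 1 → 42
student=Mira: credits >= 22 or year >= 1 → 42
student=Noor: credits >= 22 or year >= 1 → 45
student=Priya: credits >= 22 or year >= 1 → 44
student=Quinn: credits >= 22 or year >= 1 → 44
student=Uma: credits >= 22 or year >= 1 → 45
student=Wes: credits >= 22 or year >= 1 → 42
student=Zane: credits >= 22 or year >= 1 → 44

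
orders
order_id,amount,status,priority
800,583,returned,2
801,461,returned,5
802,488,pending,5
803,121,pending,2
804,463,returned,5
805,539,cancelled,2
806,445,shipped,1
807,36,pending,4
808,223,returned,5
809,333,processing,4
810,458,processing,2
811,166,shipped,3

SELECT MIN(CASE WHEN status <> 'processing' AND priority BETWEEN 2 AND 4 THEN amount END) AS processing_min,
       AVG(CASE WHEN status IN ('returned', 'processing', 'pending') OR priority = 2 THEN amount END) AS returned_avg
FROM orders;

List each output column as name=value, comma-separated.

[processing_min: status <> 'processing' AND priority BETWEEN 2 AND 4]
order_id=800: ✓ → 583
order_id=801: ✗
order_id=802: ✗
order_id=803: ✓ → 121
order_id=804: ✗
order_id=805: ✓ → 539
order_id=806: ✗
order_id=807: ✓ → 36
order_id=808: ✗
order_id=809: ✗
order_id=810: ✗
order_id=811: ✓ → 166
processing_min = MIN(583, 121, 539, 36, 166) = 36
—
[returned_avg: status IN ('returned', 'processing', 'pending') OR priority = 2]
order_id=800: ✓ → 583
order_id=801: ✓ → 461
order_id=802: ✓ → 488
order_id=803: ✓ → 121
order_id=804: ✓ → 463
order_id=805: ✓ → 539
order_id=806: ✗
order_id=807: ✓ → 36
order_id=808: ✓ → 223
order_id=809: ✓ → 333
order_id=810: ✓ → 458
order_id=811: ✗
returned_avg = (583 + 461 + 488 + 121 + 463 + 539 + 36 + 223 + 333 + 458) / 10 = 370.5

processing_min=36, returned_avg=370.5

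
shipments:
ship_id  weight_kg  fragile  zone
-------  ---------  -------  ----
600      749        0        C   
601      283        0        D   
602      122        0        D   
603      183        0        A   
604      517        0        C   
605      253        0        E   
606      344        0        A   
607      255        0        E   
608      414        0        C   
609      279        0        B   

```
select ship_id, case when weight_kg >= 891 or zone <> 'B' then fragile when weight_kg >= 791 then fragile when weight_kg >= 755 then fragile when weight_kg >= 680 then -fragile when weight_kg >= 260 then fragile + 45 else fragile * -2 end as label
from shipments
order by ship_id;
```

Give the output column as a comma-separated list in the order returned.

ship_id=600: weight_kg >= 891 or zone <> 'B' → 0
ship_id=601: weight_kg >= 891 or zone <> 'B' → 0
ship_id=602: weight_kg >= 891 or zone <> 'B' → 0
ship_id=603: weight_kg >= 891 or zone <> 'B' → 0
ship_id=604: weight_kg >= 891 or zone <> 'B' → 0
ship_id=605: weight_kg >= 891 or zone <> 'B' → 0
ship_id=606: weight_kg >= 891 or zone <> 'B' → 0
ship_id=607: weight_kg >= 891 or zone <> 'B' → 0
ship_id=608: weight_kg >= 891 or zone <> 'B' → 0
ship_id=609: weight_kg >= 260 → 45

0, 0, 0, 0, 0, 0, 0, 0, 0, 45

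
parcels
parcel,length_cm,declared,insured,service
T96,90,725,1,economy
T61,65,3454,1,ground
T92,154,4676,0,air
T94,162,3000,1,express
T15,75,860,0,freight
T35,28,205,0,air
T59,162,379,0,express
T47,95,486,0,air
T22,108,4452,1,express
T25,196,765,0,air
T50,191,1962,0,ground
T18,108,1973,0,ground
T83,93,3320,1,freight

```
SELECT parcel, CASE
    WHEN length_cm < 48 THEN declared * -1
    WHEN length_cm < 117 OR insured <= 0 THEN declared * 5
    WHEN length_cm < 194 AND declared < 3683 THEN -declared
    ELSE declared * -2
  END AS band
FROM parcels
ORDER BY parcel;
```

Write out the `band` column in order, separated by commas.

4300, 9865, 22260, 3825, -205, 2430, 9810, 1895, 17270, 16600, 23380, -3000, 3625

parcel=T15: length_cm < 117 OR insured <= 0 → 4300
parcel=T18: length_cm < 117 OR insured <= 0 → 9865
parcel=T22: length_cm < 117 OR insured <= 0 → 22260
parcel=T25: length_cm < 117 OR insured <= 0 → 3825
parcel=T35: length_cm < 48 → -205
parcel=T47: length_cm < 117 OR insured <= 0 → 2430
parcel=T50: length_cm < 117 OR insured <= 0 → 9810
parcel=T59: length_cm < 117 OR insured <= 0 → 1895
parcel=T61: length_cm < 117 OR insured <= 0 → 17270
parcel=T83: length_cm < 117 OR insured <= 0 → 16600
parcel=T92: length_cm < 117 OR insured <= 0 → 23380
parcel=T94: length_cm < 194 AND declared < 3683 → -3000
parcel=T96: length_cm < 117 OR insured <= 0 → 3625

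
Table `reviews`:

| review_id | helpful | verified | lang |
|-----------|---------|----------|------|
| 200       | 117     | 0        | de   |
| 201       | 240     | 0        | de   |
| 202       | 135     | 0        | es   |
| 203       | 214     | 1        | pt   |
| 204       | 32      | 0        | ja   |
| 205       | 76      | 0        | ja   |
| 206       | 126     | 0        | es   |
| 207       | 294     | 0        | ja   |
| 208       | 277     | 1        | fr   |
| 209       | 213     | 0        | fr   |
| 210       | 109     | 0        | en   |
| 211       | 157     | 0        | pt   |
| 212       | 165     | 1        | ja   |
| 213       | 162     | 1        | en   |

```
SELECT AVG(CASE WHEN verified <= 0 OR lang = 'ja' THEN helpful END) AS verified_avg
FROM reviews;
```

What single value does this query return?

review_id=200: ✓ → 117
review_id=201: ✓ → 240
review_id=202: ✓ → 135
review_id=203: ✗
review_id=204: ✓ → 32
review_id=205: ✓ → 76
review_id=206: ✓ → 126
review_id=207: ✓ → 294
review_id=208: ✗
review_id=209: ✓ → 213
review_id=210: ✓ → 109
review_id=211: ✓ → 157
review_id=212: ✓ → 165
review_id=213: ✗
verified_avg = (117 + 240 + 135 + 32 + 76 + 126 + 294 + 213 + 109 + 157 + 165) / 11 = 151.2727272727

151.2727272727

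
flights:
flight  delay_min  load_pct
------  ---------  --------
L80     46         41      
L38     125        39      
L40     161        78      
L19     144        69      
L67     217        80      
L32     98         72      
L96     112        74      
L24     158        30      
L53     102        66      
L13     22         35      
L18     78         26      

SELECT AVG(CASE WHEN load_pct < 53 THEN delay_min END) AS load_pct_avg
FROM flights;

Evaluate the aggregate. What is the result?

flight=L80: ✓ → 46
flight=L38: ✓ → 125
flight=L40: ✗
flight=L19: ✗
flight=L67: ✗
flight=L32: ✗
flight=L96: ✗
flight=L24: ✓ → 158
flight=L53: ✗
flight=L13: ✓ → 22
flight=L18: ✓ → 78
load_pct_avg = (46 + 125 + 158 + 22 + 78) / 5 = 85.8

85.8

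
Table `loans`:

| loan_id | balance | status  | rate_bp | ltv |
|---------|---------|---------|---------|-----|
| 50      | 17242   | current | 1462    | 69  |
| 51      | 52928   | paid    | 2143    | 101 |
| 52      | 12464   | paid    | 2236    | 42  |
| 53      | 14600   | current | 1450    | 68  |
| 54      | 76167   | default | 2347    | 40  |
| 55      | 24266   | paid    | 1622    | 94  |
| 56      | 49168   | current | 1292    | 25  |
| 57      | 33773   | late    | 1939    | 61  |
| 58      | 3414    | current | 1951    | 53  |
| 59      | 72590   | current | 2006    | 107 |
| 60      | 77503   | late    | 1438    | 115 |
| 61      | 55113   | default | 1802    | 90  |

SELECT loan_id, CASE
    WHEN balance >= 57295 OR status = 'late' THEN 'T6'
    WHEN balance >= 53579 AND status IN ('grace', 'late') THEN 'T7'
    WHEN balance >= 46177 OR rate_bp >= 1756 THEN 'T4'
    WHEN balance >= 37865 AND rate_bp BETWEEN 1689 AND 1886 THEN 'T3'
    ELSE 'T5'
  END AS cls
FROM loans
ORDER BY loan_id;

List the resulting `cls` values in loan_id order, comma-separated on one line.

T5, T4, T4, T5, T6, T5, T4, T6, T4, T6, T6, T4

loan_id=50: ELSE → T5
loan_id=51: balance >= 46177 OR rate_bp >= 1756 → T4
loan_id=52: balance >= 46177 OR rate_bp >= 1756 → T4
loan_id=53: ELSE → T5
loan_id=54: balance >= 57295 OR status = 'late' → T6
loan_id=55: ELSE → T5
loan_id=56: balance >= 46177 OR rate_bp >= 1756 → T4
loan_id=57: balance >= 57295 OR status = 'late' → T6
loan_id=58: balance >= 46177 OR rate_bp >= 1756 → T4
loan_id=59: balance >= 57295 OR status = 'late' → T6
loan_id=60: balance >= 57295 OR status = 'late' → T6
loan_id=61: balance >= 46177 OR rate_bp >= 1756 → T4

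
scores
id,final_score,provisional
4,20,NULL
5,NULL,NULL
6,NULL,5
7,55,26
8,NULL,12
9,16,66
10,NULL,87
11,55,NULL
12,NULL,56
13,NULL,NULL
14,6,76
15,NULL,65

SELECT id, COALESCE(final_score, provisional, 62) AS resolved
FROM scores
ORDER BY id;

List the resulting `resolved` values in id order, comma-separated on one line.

20, 62, 5, 55, 12, 16, 87, 55, 56, 62, 6, 65

id=4: final_score=20 → 20
id=5: final_score=NULL, provisional=NULL, → literal 62 → 62
id=6: final_score=NULL, provisional=5 → 5
id=7: final_score=55 → 55
id=8: final_score=NULL, provisional=12 → 12
id=9: final_score=16 → 16
id=10: final_score=NULL, provisional=87 → 87
id=11: final_score=55 → 55
id=12: final_score=NULL, provisional=56 → 56
id=13: final_score=NULL, provisional=NULL, → literal 62 → 62
id=14: final_score=6 → 6
id=15: final_score=NULL, provisional=65 → 65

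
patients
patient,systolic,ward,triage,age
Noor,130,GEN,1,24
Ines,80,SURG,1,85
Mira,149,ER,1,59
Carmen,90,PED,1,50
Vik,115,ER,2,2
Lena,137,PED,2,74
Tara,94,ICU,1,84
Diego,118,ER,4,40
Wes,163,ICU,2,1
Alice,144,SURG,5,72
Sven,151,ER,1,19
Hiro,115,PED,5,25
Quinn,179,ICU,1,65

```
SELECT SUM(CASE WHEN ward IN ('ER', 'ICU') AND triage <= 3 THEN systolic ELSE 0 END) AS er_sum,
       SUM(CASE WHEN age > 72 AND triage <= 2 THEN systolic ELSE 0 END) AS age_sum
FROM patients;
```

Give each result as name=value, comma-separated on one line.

er_sum=851, age_sum=311

[er_sum: ward IN ('ER', 'ICU') AND triage <= 3]
patient=Noor: ✗
patient=Ines: ✗
patient=Mira: ✓ → 149
patient=Carmen: ✗
patient=Vik: ✓ → 115
patient=Lena: ✗
patient=Tara: ✓ → 94
patient=Diego: ✗
patient=Wes: ✓ → 163
patient=Alice: ✗
patient=Sven: ✓ → 151
patient=Hiro: ✗
patient=Quinn: ✓ → 179
er_sum = 149 + 115 + 94 + 163 + 151 + 179 = 851
—
[age_sum: age > 72 AND triage <= 2]
patient=Noor: ✗
patient=Ines: ✓ → 80
patient=Mira: ✗
patient=Carmen: ✗
patient=Vik: ✗
patient=Lena: ✓ → 137
patient=Tara: ✓ → 94
patient=Diego: ✗
patient=Wes: ✗
patient=Alice: ✗
patient=Sven: ✗
patient=Hiro: ✗
patient=Quinn: ✗
age_sum = 80 + 137 + 94 = 311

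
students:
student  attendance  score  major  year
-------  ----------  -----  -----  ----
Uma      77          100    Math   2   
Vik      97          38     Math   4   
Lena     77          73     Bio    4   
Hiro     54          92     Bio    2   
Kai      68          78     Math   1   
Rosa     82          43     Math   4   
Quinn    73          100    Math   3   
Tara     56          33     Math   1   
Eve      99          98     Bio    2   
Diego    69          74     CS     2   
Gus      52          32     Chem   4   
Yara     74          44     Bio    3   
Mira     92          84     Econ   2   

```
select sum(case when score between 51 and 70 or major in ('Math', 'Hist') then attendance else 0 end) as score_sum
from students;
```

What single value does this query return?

student=Uma: ✓ → 77
student=Vik: ✓ → 97
student=Lena: ✗
student=Hiro: ✗
student=Kai: ✓ → 68
student=Rosa: ✓ → 82
student=Quinn: ✓ → 73
student=Tara: ✓ → 56
student=Eve: ✗
student=Diego: ✗
student=Gus: ✗
student=Yara: ✗
student=Mira: ✗
score_sum = 77 + 97 + 68 + 82 + 73 + 56 = 453

453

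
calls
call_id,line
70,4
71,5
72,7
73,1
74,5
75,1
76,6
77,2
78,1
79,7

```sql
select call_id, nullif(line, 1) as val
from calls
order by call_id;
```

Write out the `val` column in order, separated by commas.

call_id=70: line=4 vs 1: differ → 4
call_id=71: line=5 vs 1: differ → 5
call_id=72: line=7 vs 1: differ → 7
call_id=73: line=1 vs 1: equal → NULL
call_id=74: line=5 vs 1: differ → 5
call_id=75: line=1 vs 1: equal → NULL
call_id=76: line=6 vs 1: differ → 6
call_id=77: line=2 vs 1: differ → 2
call_id=78: line=1 vs 1: equal → NULL
call_id=79: line=7 vs 1: differ → 7

4, 5, 7, NULL, 5, NULL, 6, 2, NULL, 7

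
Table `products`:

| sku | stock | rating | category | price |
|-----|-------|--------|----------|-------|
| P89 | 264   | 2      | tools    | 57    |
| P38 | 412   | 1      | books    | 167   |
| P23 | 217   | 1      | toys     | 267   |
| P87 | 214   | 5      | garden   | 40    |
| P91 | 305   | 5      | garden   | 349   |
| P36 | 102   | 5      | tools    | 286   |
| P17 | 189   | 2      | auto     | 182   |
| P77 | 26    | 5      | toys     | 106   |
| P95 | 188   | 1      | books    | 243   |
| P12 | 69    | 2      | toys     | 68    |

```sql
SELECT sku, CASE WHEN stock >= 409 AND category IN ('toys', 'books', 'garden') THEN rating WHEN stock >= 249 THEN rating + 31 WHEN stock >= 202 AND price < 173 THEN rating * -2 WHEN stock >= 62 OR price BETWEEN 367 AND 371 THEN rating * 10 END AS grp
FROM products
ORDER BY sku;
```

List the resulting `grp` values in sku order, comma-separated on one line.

20, 20, 10, 50, 1, NULL, -10, 33, 36, 10

sku=P12: stock >= 62 OR price BETWEEN 367 AND 371 → 20
sku=P17: stock >= 62 OR price BETWEEN 367 AND 371 → 20
sku=P23: stock >= 62 OR price BETWEEN 367 AND 371 → 10
sku=P36: stock >= 62 OR price BETWEEN 367 AND 371 → 50
sku=P38: stock >= 409 AND category IN ('toys', 'books', 'garden') → 1
sku=P77: (no match → NULL) → NULL
sku=P87: stock >= 202 AND price < 173 → -10
sku=P89: stock >= 249 → 33
sku=P91: stock >= 249 → 36
sku=P95: stock >= 62 OR price BETWEEN 367 AND 371 → 10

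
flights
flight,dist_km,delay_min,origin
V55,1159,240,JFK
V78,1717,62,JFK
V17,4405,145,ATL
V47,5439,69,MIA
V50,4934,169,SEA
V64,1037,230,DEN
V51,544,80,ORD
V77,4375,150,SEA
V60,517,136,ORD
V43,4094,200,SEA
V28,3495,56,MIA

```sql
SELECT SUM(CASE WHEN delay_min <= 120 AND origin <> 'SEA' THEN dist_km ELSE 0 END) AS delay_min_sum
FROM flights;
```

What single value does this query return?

11195

flight=V55: ✗
flight=V78: ✓ → 1717
flight=V17: ✗
flight=V47: ✓ → 5439
flight=V50: ✗
flight=V64: ✗
flight=V51: ✓ → 544
flight=V77: ✗
flight=V60: ✗
flight=V43: ✗
flight=V28: ✓ → 3495
delay_min_sum = 1717 + 5439 + 544 + 3495 = 11195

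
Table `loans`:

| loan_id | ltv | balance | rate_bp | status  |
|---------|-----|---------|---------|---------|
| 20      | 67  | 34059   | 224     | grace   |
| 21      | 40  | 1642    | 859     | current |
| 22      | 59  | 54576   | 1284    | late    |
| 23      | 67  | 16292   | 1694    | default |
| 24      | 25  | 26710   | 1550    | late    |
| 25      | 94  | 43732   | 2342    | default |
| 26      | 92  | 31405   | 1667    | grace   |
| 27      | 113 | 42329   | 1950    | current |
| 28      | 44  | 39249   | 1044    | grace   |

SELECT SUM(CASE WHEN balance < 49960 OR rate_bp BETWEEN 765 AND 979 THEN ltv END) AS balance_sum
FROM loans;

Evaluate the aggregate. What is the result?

542

loan_id=20: ✓ → 67
loan_id=21: ✓ → 40
loan_id=22: ✗
loan_id=23: ✓ → 67
loan_id=24: ✓ → 25
loan_id=25: ✓ → 94
loan_id=26: ✓ → 92
loan_id=27: ✓ → 113
loan_id=28: ✓ → 44
balance_sum = 67 + 40 + 67 + 25 + 94 + 92 + 113 + 44 = 542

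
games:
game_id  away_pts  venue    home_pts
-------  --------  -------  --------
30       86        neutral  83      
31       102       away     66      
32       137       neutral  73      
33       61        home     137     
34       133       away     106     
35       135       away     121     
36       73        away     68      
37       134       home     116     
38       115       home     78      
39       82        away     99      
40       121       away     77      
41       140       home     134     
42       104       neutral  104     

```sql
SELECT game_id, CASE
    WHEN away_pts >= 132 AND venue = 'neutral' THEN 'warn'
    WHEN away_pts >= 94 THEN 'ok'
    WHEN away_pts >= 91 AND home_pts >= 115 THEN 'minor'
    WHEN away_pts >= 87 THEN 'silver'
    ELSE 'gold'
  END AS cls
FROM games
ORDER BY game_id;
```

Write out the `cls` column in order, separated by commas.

game_id=30: ELSE → gold
game_id=31: away_pts >= 94 → ok
game_id=32: away_pts >= 132 AND venue = 'neutral' → warn
game_id=33: ELSE → gold
game_id=34: away_pts >= 94 → ok
game_id=35: away_pts >= 94 → ok
game_id=36: ELSE → gold
game_id=37: away_pts >= 94 → ok
game_id=38: away_pts >= 94 → ok
game_id=39: ELSE → gold
game_id=40: away_pts >= 94 → ok
game_id=41: away_pts >= 94 → ok
game_id=42: away_pts >= 94 → ok

gold, ok, warn, gold, ok, ok, gold, ok, ok, gold, ok, ok, ok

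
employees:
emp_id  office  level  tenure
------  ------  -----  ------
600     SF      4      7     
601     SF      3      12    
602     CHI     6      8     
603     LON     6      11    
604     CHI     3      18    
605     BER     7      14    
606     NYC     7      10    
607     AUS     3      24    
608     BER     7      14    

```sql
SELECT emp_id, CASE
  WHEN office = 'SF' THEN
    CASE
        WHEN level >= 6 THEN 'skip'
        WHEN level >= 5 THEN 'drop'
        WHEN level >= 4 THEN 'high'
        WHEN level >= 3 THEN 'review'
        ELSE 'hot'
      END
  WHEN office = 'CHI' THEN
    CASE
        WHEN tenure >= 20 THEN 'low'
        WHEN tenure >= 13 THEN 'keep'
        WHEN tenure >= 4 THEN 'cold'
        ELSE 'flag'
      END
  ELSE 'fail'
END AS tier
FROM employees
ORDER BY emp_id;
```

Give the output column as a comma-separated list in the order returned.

emp_id=600: office='SF' → inner[level >= 4] → high
emp_id=601: office='SF' → inner[level >= 3] → review
emp_id=602: office='CHI' → inner[tenure >= 4] → cold
emp_id=603: office='LON' → outer ELSE → fail
emp_id=604: office='CHI' → inner[tenure >= 13] → keep
emp_id=605: office='BER' → outer ELSE → fail
emp_id=606: office='NYC' → outer ELSE → fail
emp_id=607: office='AUS' → outer ELSE → fail
emp_id=608: office='BER' → outer ELSE → fail

high, review, cold, fail, keep, fail, fail, fail, fail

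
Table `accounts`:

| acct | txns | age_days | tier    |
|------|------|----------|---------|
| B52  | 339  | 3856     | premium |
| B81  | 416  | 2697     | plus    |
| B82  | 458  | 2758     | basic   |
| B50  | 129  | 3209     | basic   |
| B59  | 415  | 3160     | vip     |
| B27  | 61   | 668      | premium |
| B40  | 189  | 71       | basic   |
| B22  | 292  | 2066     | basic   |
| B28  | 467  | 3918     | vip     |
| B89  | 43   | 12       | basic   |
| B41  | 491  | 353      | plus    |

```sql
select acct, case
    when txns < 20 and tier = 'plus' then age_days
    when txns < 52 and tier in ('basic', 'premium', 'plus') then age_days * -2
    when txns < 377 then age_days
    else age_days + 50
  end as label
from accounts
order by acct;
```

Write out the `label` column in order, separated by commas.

2066, 668, 3968, 71, 403, 3209, 3856, 3210, 2747, 2808, -24

acct=B22: txns < 377 → 2066
acct=B27: txns < 377 → 668
acct=B28: ELSE → 3968
acct=B40: txns < 377 → 71
acct=B41: ELSE → 403
acct=B50: txns < 377 → 3209
acct=B52: txns < 377 → 3856
acct=B59: ELSE → 3210
acct=B81: ELSE → 2747
acct=B82: ELSE → 2808
acct=B89: txns < 52 and tier in ('basic', 'premium', 'plus') → -24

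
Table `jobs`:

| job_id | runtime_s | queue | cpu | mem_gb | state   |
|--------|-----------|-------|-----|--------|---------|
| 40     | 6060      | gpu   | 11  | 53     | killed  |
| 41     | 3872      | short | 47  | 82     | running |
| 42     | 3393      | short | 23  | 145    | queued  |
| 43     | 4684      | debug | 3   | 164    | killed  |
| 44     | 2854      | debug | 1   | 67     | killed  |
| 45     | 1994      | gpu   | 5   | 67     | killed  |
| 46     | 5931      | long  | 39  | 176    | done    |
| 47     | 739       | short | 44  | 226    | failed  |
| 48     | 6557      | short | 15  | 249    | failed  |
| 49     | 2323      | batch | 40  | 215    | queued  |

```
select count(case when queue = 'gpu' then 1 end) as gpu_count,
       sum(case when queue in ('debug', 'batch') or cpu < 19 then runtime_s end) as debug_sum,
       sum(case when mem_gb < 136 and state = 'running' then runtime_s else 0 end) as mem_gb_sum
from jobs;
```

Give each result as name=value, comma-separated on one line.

[gpu_count: queue = 'gpu']
job_id=40: ✓ → 1
job_id=41: ✗
job_id=42: ✗
job_id=43: ✗
job_id=44: ✗
job_id=45: ✓ → 1
job_id=46: ✗
job_id=47: ✗
job_id=48: ✗
job_id=49: ✗
gpu_count = COUNT(1, 1) = 2
—
[debug_sum: queue in ('debug', 'batch') or cpu < 19]
job_id=40: ✓ → 6060
job_id=41: ✗
job_id=42: ✗
job_id=43: ✓ → 4684
job_id=44: ✓ → 2854
job_id=45: ✓ → 1994
job_id=46: ✗
job_id=47: ✗
job_id=48: ✓ → 6557
job_id=49: ✓ → 2323
debug_sum = 6060 + 4684 + 2854 + 1994 + 6557 + 2323 = 24472
—
[mem_gb_sum: mem_gb < 136 and state = 'running']
job_id=40: ✗
job_id=41: ✓ → 3872
job_id=42: ✗
job_id=43: ✗
job_id=44: ✗
job_id=45: ✗
job_id=46: ✗
job_id=47: ✗
job_id=48: ✗
job_id=49: ✗
mem_gb_sum = 3872

gpu_count=2, debug_sum=24472, mem_gb_sum=3872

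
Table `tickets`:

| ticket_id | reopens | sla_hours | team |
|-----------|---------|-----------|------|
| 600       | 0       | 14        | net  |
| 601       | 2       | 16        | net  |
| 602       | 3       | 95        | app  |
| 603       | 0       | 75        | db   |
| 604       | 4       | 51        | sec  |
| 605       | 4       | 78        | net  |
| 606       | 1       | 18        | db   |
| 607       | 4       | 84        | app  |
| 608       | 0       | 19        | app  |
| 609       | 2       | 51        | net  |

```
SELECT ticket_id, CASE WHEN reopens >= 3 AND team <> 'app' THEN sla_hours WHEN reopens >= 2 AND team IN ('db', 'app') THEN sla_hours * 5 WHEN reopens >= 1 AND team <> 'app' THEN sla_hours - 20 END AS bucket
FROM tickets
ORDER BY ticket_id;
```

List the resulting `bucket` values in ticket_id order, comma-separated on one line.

ticket_id=600: (no match → NULL) → NULL
ticket_id=601: reopens >= 1 AND team <> 'app' → -4
ticket_id=602: reopens >= 2 AND team IN ('db', 'app') → 475
ticket_id=603: (no match → NULL) → NULL
ticket_id=604: reopens >= 3 AND team <> 'app' → 51
ticket_id=605: reopens >= 3 AND team <> 'app' → 78
ticket_id=606: reopens >= 1 AND team <> 'app' → -2
ticket_id=607: reopens >= 2 AND team IN ('db', 'app') → 420
ticket_id=608: (no match → NULL) → NULL
ticket_id=609: reopens >= 1 AND team <> 'app' → 31

NULL, -4, 475, NULL, 51, 78, -2, 420, NULL, 31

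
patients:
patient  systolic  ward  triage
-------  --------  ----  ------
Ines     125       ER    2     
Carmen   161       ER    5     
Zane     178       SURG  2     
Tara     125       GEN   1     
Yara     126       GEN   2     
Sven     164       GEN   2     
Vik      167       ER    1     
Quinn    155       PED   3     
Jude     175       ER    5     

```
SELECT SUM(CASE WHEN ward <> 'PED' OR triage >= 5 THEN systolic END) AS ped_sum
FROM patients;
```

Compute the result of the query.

1221

patient=Ines: ✓ → 125
patient=Carmen: ✓ → 161
patient=Zane: ✓ → 178
patient=Tara: ✓ → 125
patient=Yara: ✓ → 126
patient=Sven: ✓ → 164
patient=Vik: ✓ → 167
patient=Quinn: ✗
patient=Jude: ✓ → 175
ped_sum = 125 + 161 + 178 + 125 + 126 + 164 + 167 + 175 = 1221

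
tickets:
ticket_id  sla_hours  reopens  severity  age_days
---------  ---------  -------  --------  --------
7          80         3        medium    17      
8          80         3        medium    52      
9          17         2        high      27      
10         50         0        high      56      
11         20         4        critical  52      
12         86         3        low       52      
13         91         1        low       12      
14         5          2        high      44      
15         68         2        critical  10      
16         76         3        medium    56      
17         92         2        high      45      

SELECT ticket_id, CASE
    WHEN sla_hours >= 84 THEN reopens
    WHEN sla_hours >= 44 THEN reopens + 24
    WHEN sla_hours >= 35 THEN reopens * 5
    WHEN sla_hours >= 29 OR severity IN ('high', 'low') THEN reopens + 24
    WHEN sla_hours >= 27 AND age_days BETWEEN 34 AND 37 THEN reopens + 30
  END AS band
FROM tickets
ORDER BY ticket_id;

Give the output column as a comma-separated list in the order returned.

27, 27, 26, 24, NULL, 3, 1, 26, 26, 27, 2

ticket_id=7: sla_hours >= 44 → 27
ticket_id=8: sla_hours >= 44 → 27
ticket_id=9: sla_hours >= 29 OR severity IN ('high', 'low') → 26
ticket_id=10: sla_hours >= 44 → 24
ticket_id=11: (no match → NULL) → NULL
ticket_id=12: sla_hours >= 84 → 3
ticket_id=13: sla_hours >= 84 → 1
ticket_id=14: sla_hours >= 29 OR severity IN ('high', 'low') → 26
ticket_id=15: sla_hours >= 44 → 26
ticket_id=16: sla_hours >= 44 → 27
ticket_id=17: sla_hours >= 84 → 2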